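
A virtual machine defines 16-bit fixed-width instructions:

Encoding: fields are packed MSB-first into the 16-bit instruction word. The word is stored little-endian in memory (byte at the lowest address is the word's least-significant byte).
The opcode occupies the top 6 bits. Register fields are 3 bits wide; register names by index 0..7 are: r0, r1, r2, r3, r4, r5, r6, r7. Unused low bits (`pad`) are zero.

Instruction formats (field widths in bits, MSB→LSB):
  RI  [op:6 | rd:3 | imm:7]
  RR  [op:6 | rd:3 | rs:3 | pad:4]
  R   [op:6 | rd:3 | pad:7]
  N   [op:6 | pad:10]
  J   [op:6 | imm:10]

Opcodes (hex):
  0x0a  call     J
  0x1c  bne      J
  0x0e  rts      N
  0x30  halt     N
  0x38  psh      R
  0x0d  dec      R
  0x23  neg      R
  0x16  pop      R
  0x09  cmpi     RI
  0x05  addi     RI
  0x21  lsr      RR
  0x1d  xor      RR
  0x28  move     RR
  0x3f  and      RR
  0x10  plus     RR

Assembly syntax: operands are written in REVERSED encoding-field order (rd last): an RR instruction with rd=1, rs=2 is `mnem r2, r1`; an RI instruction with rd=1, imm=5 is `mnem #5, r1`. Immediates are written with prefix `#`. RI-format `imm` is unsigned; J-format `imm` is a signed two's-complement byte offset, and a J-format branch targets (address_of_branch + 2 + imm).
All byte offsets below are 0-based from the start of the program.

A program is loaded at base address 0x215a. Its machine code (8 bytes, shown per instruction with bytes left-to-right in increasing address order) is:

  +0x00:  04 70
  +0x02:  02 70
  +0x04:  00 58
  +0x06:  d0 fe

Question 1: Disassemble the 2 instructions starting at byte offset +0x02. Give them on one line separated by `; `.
bne #2; pop r0

off 0x02: read 02 70 as little → 0x7002
  opcode bits[15:10]=0x1c: bne/J
  [9:0] imm=2 = #2
off 0x04: read 00 58 as little → 0x5800
  opcode bits[15:10]=0x16: pop/R
  [9:7] rd=0 = r0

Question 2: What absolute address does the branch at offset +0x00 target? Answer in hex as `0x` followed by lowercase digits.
+0x00: 04 70 ⇒ word 0x7004 (little)
  top 6b → 0x1c → bne [J]
  imm@[9:0]=0x4 ⇒ #4
  target = base 0x215a + off 0x00 + 2 + imm 4 = 0x2160

0x2160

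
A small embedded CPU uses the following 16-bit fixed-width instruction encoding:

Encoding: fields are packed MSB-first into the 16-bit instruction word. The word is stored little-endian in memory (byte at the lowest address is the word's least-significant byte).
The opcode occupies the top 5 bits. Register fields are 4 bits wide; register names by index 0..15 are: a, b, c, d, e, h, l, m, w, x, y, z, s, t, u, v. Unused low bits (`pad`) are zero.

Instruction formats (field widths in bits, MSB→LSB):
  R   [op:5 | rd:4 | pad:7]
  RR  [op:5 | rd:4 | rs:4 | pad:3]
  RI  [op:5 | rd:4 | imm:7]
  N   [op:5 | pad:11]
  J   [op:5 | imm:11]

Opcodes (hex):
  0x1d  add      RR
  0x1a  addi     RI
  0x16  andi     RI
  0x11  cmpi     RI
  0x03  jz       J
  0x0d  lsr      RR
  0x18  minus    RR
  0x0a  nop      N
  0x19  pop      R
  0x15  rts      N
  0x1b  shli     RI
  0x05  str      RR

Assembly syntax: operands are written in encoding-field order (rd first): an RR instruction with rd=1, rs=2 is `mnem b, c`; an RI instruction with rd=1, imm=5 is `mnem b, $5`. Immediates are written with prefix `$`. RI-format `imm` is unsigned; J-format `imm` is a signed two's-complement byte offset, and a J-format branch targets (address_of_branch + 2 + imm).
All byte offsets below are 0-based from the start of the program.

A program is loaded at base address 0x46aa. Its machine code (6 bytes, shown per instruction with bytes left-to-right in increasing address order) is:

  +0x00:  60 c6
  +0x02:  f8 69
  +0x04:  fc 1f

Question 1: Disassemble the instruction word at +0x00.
minus s, s

[00] 60 c6 → 0xc660
  opcode bits[15:11]=0x18: minus/RR
  [10:7] rd=12 = s
  [6:3] rs=12 = s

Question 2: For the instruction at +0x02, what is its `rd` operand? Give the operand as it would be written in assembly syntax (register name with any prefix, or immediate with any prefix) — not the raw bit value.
off 0x02: read f8 69 as little → 0x69f8
  opcode bits[15:11]=0xd: lsr/RR
  [10:7] rd=3 = d
  [6:3] rs=15 = v

d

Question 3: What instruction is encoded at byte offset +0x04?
jz $-4

[04] fc 1f → 0x1ffc
  op=0x1ffc>>11=0x3 ⇒ jz (J)
  imm@[10:0]=0x7fc (s11→-4) ⇒ $-4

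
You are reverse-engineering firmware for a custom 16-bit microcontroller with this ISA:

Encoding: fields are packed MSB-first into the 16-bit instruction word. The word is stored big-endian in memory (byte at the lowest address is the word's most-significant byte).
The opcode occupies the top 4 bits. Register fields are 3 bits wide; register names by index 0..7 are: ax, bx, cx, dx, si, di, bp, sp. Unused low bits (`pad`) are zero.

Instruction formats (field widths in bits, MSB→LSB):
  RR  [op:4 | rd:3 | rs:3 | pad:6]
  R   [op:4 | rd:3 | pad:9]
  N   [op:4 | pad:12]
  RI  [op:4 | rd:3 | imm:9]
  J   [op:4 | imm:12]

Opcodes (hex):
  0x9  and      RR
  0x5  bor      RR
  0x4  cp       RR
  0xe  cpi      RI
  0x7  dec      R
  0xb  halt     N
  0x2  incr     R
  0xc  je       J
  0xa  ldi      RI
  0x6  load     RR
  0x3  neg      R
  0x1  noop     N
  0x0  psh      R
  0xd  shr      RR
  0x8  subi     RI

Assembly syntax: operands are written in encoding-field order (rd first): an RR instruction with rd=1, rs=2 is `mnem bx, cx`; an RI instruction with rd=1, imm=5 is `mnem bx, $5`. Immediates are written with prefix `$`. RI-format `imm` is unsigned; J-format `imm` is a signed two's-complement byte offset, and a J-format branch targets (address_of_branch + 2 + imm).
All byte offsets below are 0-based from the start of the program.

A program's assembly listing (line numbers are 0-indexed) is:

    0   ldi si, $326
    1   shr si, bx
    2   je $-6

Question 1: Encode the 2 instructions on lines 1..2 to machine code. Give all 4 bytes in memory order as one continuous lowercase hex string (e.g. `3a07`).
L1: shr op=0xd:4|rd=4:3|rs=1:3|pad=0:6 ⇒ 0xd840 ⇒ big d8 40
L2: je op=0xc:4|imm=-6:12 ⇒ 0xcffa ⇒ big cf fa

d840cffa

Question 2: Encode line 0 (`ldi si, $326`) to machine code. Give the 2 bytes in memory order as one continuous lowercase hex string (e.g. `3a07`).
line 0 (ldi): pack op=0xa:4|rd=4:3|imm=326:9 = 0xa946; big→ a9 46

a946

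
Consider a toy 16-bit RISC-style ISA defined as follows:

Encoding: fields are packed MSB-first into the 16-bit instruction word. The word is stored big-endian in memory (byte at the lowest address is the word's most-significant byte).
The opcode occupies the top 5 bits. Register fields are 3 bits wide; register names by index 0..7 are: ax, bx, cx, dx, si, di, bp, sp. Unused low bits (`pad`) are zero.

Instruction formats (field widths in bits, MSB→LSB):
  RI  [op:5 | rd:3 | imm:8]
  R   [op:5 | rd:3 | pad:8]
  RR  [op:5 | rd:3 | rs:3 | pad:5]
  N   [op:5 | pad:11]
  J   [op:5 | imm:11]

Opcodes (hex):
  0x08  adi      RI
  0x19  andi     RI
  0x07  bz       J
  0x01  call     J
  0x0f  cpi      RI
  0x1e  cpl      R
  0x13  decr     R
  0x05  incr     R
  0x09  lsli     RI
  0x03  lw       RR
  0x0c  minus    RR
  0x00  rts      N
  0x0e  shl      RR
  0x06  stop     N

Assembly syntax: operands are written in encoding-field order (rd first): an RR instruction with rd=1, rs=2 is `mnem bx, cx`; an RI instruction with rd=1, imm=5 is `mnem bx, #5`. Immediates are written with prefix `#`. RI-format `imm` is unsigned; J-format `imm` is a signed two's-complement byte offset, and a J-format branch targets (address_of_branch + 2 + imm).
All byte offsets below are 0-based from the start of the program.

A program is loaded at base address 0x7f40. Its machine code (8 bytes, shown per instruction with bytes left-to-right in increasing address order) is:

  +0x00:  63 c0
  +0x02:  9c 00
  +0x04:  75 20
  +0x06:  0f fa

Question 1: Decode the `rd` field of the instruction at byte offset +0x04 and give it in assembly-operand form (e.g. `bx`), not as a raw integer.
[04] 75 20 → 0x7520
  top 5b → 0xe → shl [RR]
  [10:8] rd=5 = di
  [7:5] rs=1 = bx

di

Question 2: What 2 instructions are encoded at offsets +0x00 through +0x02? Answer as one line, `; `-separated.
+0x00: 63 c0 ⇒ word 0x63c0 (big)
  opcode bits[15:11]=0xc: minus/RR
  rd@[10:8]=0x3 ⇒ dx
  rs@[7:5]=0x6 ⇒ bp
+0x02: 9c 00 ⇒ word 0x9c00 (big)
  opcode bits[15:11]=0x13: decr/R
  rd@[10:8]=0x4 ⇒ si

minus dx, bp; decr si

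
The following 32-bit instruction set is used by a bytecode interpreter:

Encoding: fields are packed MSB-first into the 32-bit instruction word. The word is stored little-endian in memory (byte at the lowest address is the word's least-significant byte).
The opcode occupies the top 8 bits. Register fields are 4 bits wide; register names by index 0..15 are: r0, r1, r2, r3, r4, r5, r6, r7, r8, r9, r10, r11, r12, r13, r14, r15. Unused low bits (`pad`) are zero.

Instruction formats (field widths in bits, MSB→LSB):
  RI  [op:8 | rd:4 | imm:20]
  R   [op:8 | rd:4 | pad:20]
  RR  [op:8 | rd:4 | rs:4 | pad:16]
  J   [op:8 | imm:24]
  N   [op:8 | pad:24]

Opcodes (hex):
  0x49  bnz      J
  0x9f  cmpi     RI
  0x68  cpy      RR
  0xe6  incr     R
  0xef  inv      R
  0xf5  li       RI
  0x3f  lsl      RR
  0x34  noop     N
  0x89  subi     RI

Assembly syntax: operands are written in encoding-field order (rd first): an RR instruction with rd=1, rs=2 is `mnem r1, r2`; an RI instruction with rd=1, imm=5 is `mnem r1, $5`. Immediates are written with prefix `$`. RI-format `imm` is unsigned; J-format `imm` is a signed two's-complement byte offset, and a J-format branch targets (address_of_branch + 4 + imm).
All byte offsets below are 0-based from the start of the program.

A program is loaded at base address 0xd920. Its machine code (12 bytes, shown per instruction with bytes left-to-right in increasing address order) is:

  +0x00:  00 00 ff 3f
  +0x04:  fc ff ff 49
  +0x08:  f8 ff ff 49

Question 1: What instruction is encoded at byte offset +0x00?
lsl r15, r15

@+00  little-endian(00 00 ff 3f) = 0x3fff0000
  op=0x3fff0000>>24=0x3f ⇒ lsl (RR)
  [23:20] rd=15 = r15
  [19:16] rs=15 = r15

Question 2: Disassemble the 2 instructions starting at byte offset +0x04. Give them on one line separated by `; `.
off 0x04: read fc ff ff 49 as little → 0x49fffffc
  opcode bits[31:24]=0x49: bnz/J
  imm@[23:0]=0xfffffc (s24→-4) ⇒ $-4
off 0x08: read f8 ff ff 49 as little → 0x49fffff8
  opcode bits[31:24]=0x49: bnz/J
  imm@[23:0]=0xfffff8 (s24→-8) ⇒ $-8

bnz $-4; bnz $-8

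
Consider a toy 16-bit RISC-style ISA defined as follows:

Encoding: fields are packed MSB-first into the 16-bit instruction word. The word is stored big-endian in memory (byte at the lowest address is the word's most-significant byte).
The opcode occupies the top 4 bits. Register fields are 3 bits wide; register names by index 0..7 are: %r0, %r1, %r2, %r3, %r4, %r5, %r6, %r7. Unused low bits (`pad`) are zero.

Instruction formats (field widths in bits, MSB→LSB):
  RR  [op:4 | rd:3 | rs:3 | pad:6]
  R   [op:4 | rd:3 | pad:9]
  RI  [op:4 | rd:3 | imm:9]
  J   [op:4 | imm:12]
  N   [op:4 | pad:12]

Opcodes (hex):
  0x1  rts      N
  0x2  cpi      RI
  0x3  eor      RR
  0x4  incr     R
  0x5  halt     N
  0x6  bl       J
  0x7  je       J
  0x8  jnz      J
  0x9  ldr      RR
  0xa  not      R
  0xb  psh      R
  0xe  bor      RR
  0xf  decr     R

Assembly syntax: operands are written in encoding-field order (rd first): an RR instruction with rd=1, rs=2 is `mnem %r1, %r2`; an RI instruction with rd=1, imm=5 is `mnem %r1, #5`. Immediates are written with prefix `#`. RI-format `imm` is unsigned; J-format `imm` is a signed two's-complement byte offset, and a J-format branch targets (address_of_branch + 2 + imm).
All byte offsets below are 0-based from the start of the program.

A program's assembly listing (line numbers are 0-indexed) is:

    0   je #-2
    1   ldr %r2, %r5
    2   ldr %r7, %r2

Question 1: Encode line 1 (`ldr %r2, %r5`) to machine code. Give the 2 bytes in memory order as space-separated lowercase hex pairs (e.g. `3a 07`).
1. ldr fields op=0x9:4|rd=2:3|rs=5:3|pad=0:6 → word 9540h → 95 40

95 40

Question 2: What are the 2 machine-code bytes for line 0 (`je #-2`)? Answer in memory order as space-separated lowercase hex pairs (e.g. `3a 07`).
0. je fields op=0x7:4|imm=-2:12 → word 7ffeh → 7f fe

7f fe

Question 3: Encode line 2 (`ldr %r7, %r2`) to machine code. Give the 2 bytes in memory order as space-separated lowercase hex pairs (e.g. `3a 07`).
line 2 (ldr): pack op=0x9:4|rd=7:3|rs=2:3|pad=0:6 = 0x9e80; big→ 9e 80

9e 80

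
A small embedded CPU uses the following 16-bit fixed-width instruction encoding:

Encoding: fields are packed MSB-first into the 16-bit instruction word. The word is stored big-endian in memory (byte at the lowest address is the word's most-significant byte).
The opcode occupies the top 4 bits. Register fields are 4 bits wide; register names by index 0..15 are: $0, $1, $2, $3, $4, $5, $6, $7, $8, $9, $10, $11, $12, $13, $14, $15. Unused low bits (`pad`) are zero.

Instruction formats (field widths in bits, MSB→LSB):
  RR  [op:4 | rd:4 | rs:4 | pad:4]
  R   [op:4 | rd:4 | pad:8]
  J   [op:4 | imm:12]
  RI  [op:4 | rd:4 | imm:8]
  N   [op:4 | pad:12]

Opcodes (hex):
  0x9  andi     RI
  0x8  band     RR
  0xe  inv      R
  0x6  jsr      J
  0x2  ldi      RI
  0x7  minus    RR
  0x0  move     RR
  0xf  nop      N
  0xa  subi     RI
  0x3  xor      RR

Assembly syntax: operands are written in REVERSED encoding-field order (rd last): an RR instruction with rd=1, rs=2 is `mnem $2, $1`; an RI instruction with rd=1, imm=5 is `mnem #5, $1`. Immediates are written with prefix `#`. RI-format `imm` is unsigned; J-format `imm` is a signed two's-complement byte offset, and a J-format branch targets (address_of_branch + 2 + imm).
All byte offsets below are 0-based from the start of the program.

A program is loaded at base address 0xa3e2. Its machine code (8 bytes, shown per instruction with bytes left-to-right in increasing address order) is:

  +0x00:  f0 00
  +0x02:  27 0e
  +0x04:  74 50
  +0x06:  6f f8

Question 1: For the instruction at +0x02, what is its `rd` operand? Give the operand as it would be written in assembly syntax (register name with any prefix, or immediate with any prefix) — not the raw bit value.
@+02  big-endian(27 0e) = 0x270e
  op=0x270e>>12=0x2 ⇒ ldi (RI)
  [11:8] rd=7 = $7
  [7:0] imm=14 = #14

$7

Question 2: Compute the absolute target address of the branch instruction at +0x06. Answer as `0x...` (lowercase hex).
[06] 6f f8 → 0x6ff8
  opcode bits[15:12]=0x6: jsr/J
  imm: (w>>0)&0xfff=0xff8 (s12→-8) → #-8
  target = base 0xa3e2 + off 0x06 + 2 + imm -8 = 0xa3e2

0xa3e2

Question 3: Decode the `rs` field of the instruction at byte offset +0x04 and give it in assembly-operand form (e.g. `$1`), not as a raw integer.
off 0x04: read 74 50 as big → 0x7450
  top 4b → 0x7 → minus [RR]
  rd: (w>>8)&0xf=0x4 → $4
  rs: (w>>4)&0xf=0x5 → $5

$5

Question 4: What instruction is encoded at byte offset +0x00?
[00] f0 00 → 0xf000
  op=0xf000>>12=0xf ⇒ nop (N)

nop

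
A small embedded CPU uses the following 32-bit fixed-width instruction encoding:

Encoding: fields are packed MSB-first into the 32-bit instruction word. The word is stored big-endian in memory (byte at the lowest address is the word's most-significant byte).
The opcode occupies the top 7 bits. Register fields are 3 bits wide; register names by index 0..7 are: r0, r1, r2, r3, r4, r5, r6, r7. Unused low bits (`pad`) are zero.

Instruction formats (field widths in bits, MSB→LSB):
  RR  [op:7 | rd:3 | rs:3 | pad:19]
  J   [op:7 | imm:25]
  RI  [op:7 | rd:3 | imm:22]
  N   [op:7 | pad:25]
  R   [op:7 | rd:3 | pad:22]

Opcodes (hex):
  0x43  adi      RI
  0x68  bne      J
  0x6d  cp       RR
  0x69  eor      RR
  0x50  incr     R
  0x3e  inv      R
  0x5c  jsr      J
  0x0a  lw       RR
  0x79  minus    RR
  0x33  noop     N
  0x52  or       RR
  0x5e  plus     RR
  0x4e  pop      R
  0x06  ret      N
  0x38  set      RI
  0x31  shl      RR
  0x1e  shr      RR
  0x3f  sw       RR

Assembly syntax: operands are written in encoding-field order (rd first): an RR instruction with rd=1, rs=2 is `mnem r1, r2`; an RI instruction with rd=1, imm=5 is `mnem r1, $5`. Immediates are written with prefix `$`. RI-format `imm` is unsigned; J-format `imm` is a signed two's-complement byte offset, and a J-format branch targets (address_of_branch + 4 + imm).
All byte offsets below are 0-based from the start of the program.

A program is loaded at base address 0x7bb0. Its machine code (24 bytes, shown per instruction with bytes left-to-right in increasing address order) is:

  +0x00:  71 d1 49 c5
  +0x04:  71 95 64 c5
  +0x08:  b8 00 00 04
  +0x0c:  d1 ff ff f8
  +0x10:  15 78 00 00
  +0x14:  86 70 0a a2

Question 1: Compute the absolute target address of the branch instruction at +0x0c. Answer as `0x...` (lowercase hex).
0x7bb8

+0x0c: d1 ff ff f8 ⇒ word 0xd1fffff8 (big)
  opcode bits[31:25]=0x68: bne/J
  imm: (w>>0)&0x1ffffff=0x1fffff8 (s25→-8) → $-8
  target = base 0x7bb0 + off 0x0c + 4 + imm -8 = 0x7bb8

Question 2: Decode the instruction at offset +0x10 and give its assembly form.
lw r5, r7

[10] 15 78 00 00 → 0x15780000
  opcode bits[31:25]=0xa: lw/RR
  [24:22] rd=5 = r5
  [21:19] rs=7 = r7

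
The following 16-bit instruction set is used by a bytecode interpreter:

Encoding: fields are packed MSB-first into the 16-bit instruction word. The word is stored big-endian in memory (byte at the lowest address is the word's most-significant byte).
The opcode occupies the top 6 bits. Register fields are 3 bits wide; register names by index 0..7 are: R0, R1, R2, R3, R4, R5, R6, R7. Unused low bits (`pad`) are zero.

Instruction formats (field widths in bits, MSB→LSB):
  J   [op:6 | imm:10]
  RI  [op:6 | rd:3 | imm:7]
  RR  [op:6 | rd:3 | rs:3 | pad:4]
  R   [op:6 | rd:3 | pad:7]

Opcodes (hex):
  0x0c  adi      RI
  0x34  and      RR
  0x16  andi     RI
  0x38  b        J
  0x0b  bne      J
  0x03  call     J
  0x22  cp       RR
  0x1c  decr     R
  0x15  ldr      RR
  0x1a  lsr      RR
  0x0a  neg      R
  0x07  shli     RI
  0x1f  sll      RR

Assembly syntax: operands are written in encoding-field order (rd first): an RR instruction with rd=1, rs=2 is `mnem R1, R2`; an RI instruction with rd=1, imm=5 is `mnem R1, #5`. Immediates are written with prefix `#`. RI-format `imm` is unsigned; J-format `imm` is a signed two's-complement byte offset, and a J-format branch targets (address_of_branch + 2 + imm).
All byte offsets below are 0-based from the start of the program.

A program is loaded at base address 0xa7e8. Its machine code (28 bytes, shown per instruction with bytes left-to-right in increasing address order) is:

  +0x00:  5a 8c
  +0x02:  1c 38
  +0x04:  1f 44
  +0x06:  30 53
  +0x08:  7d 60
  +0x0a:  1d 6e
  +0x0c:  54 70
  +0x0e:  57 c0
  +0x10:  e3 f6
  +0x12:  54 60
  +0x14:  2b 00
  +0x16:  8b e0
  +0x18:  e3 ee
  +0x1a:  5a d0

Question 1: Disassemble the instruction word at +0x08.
sll R2, R6

@+08  big-endian(7d 60) = 0x7d60
  op=0x7d60>>10=0x1f ⇒ sll (RR)
  rd: (w>>7)&0x7=0x2 → R2
  rs: (w>>4)&0x7=0x6 → R6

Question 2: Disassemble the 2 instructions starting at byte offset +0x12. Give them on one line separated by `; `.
[12] 54 60 → 0x5460
  opcode bits[15:10]=0x15: ldr/RR
  [9:7] rd=0 = R0
  [6:4] rs=6 = R6
[14] 2b 00 → 0x2b00
  opcode bits[15:10]=0xa: neg/R
  [9:7] rd=6 = R6

ldr R0, R6; neg R6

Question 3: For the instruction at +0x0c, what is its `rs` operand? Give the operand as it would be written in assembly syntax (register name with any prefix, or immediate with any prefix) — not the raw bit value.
@+0c  big-endian(54 70) = 0x5470
  op=0x5470>>10=0x15 ⇒ ldr (RR)
  rd@[9:7]=0x0 ⇒ R0
  rs@[6:4]=0x7 ⇒ R7

R7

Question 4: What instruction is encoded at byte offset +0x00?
+0x00: 5a 8c ⇒ word 0x5a8c (big)
  top 6b → 0x16 → andi [RI]
  rd@[9:7]=0x5 ⇒ R5
  imm@[6:0]=0xc ⇒ #12

andi R5, #12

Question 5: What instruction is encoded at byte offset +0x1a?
andi R5, #80

[1a] 5a d0 → 0x5ad0
  op=0x5ad0>>10=0x16 ⇒ andi (RI)
  rd@[9:7]=0x5 ⇒ R5
  imm@[6:0]=0x50 ⇒ #80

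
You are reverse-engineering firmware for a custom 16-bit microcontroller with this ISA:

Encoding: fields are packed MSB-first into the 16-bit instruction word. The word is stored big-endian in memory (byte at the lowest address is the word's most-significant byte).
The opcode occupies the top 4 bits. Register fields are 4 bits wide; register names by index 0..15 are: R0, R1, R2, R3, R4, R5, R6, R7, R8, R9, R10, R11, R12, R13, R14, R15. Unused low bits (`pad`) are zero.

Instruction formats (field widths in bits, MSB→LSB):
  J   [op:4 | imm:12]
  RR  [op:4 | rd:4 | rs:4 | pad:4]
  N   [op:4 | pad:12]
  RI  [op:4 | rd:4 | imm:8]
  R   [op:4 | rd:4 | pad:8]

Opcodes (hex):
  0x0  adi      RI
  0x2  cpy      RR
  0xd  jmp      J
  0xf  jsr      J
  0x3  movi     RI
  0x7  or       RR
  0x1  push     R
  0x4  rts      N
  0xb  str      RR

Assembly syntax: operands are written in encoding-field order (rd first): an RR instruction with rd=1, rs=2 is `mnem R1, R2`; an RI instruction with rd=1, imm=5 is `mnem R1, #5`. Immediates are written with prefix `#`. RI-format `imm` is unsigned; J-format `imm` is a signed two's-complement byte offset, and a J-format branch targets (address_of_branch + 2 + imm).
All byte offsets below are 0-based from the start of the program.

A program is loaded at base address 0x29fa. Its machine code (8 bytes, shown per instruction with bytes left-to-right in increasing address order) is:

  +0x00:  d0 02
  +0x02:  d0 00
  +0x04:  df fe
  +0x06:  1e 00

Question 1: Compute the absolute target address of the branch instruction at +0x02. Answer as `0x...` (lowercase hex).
off 0x02: read d0 00 as big → 0xd000
  top 4b → 0xd → jmp [J]
  imm: (w>>0)&0xfff=0x0 → #0
  target = base 0x29fa + off 0x02 + 2 + imm 0 = 0x29fe

0x29fe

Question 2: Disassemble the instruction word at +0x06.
+0x06: 1e 00 ⇒ word 0x1e00 (big)
  op=0x1e00>>12=0x1 ⇒ push (R)
  rd@[11:8]=0xe ⇒ R14

push R14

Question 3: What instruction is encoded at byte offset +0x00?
jmp #2

[00] d0 02 → 0xd002
  op=0xd002>>12=0xd ⇒ jmp (J)
  imm: (w>>0)&0xfff=0x2 → #2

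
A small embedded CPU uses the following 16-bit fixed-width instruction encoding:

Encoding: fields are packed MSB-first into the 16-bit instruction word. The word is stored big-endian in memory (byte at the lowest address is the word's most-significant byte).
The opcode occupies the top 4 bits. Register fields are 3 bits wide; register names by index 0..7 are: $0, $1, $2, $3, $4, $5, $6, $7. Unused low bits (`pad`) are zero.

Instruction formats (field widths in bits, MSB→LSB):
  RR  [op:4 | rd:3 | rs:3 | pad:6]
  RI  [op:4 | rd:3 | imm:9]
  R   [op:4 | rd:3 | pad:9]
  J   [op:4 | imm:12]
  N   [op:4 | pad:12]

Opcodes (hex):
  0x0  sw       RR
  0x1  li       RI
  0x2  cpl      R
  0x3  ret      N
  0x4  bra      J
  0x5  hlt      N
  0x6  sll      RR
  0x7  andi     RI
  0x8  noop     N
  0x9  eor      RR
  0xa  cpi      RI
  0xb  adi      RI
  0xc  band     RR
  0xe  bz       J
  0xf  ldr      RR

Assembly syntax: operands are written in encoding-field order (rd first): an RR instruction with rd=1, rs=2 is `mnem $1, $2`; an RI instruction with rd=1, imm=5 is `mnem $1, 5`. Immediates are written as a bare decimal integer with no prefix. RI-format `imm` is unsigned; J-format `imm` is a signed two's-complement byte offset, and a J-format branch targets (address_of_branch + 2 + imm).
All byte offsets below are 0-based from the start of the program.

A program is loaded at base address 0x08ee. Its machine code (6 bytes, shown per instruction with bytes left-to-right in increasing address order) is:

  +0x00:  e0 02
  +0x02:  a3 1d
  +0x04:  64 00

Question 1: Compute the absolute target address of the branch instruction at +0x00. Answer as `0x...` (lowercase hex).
0x08f2

@+00  big-endian(e0 02) = 0xe002
  opcode bits[15:12]=0xe: bz/J
  imm@[11:0]=0x2 ⇒ 2
  target = base 0x08ee + off 0x00 + 2 + imm 2 = 0x08f2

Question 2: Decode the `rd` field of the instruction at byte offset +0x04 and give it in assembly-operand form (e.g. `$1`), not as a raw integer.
$2

+0x04: 64 00 ⇒ word 0x6400 (big)
  opcode bits[15:12]=0x6: sll/RR
  rd@[11:9]=0x2 ⇒ $2
  rs@[8:6]=0x0 ⇒ $0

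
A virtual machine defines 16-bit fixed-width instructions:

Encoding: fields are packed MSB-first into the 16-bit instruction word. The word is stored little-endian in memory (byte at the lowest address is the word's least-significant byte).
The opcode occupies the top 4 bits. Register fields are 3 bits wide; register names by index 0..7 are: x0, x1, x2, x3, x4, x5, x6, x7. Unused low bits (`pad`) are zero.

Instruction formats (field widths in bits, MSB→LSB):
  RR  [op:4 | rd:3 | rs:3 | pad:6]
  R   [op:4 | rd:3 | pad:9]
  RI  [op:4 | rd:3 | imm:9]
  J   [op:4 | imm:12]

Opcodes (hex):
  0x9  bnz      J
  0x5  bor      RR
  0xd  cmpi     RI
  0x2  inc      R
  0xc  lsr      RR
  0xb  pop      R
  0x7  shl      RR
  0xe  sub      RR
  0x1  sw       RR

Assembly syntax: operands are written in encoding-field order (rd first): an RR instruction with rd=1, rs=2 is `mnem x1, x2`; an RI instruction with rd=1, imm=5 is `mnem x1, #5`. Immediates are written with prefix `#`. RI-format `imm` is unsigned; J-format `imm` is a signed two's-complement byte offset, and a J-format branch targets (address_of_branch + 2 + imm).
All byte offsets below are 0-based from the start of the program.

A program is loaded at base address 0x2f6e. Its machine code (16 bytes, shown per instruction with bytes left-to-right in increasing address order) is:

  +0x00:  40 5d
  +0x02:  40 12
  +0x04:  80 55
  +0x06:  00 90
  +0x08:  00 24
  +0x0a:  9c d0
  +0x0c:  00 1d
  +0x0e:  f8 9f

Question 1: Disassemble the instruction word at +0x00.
bor x6, x5

[00] 40 5d → 0x5d40
  opcode bits[15:12]=0x5: bor/RR
  rd: (w>>9)&0x7=0x6 → x6
  rs: (w>>6)&0x7=0x5 → x5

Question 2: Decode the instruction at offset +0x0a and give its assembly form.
cmpi x0, #156

[0a] 9c d0 → 0xd09c
  op=0xd09c>>12=0xd ⇒ cmpi (RI)
  [11:9] rd=0 = x0
  [8:0] imm=156 = #156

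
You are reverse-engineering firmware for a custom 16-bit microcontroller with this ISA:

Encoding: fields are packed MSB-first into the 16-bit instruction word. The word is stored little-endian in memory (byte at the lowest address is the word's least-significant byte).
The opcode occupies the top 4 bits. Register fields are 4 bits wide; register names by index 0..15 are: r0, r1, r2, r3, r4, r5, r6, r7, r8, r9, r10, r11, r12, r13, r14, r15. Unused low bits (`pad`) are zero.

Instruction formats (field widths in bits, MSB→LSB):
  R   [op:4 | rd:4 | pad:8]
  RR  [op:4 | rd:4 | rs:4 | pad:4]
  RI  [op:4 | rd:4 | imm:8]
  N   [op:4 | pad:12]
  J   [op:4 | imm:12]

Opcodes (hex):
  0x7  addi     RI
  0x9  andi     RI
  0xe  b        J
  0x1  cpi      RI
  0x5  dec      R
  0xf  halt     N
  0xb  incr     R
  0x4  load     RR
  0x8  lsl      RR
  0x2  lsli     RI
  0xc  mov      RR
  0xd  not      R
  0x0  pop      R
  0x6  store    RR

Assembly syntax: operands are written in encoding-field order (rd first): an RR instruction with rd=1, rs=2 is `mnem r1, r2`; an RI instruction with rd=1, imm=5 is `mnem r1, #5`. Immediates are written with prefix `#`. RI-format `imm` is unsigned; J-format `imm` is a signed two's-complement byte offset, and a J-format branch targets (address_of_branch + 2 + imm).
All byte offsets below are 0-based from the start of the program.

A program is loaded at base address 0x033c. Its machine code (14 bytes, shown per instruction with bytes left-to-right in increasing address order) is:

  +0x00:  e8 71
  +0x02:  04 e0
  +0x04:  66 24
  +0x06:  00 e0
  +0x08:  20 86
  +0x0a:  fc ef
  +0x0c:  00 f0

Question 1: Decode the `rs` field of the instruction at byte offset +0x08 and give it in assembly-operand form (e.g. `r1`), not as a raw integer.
[08] 20 86 → 0x8620
  top 4b → 0x8 → lsl [RR]
  [11:8] rd=6 = r6
  [7:4] rs=2 = r2

r2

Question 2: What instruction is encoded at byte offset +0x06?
b #0

@+06  little-endian(00 e0) = 0xe000
  op=0xe000>>12=0xe ⇒ b (J)
  [11:0] imm=0 = #0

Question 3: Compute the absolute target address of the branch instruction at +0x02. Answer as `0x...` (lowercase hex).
+0x02: 04 e0 ⇒ word 0xe004 (little)
  top 4b → 0xe → b [J]
  [11:0] imm=4 = #4
  target = base 0x033c + off 0x02 + 2 + imm 4 = 0x0344

0x0344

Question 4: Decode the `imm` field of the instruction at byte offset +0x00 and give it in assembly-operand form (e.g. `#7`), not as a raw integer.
[00] e8 71 → 0x71e8
  op=0x71e8>>12=0x7 ⇒ addi (RI)
  rd: (w>>8)&0xf=0x1 → r1
  imm: (w>>0)&0xff=0xe8 → #232

#232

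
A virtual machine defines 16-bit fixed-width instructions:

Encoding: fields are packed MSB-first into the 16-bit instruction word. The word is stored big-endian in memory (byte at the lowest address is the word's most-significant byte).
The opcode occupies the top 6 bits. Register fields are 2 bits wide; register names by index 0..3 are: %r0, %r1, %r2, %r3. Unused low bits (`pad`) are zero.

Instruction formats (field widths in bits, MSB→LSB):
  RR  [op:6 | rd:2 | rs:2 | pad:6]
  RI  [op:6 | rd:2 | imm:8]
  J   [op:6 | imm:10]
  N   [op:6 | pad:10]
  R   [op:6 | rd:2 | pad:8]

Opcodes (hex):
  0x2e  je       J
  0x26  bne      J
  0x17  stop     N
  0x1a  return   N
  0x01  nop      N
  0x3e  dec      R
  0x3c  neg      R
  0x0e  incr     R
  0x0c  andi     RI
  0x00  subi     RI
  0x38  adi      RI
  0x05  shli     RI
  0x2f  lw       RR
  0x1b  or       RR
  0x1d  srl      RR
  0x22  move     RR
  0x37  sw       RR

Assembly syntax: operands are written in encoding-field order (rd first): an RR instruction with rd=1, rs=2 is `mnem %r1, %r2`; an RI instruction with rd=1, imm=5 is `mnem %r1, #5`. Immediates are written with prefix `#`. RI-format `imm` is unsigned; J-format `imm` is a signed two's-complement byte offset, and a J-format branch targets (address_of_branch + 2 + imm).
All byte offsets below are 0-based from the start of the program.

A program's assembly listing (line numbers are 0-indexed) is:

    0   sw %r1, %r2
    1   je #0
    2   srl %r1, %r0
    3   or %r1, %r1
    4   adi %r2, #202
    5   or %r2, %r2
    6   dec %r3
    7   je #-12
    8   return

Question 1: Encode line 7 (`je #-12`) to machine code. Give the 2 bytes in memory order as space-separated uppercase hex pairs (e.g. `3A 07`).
BB F4

L7: je op=0x2e:6|imm=-12:10 ⇒ 0xbbf4 ⇒ big bb f4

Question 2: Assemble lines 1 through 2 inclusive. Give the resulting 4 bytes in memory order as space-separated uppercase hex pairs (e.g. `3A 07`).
1. je fields op=0x2e:6|imm=0:10 → word b800h → b8 00
2. srl fields op=0x1d:6|rd=1:2|rs=0:2|pad=0:6 → word 7500h → 75 00

B8 00 75 00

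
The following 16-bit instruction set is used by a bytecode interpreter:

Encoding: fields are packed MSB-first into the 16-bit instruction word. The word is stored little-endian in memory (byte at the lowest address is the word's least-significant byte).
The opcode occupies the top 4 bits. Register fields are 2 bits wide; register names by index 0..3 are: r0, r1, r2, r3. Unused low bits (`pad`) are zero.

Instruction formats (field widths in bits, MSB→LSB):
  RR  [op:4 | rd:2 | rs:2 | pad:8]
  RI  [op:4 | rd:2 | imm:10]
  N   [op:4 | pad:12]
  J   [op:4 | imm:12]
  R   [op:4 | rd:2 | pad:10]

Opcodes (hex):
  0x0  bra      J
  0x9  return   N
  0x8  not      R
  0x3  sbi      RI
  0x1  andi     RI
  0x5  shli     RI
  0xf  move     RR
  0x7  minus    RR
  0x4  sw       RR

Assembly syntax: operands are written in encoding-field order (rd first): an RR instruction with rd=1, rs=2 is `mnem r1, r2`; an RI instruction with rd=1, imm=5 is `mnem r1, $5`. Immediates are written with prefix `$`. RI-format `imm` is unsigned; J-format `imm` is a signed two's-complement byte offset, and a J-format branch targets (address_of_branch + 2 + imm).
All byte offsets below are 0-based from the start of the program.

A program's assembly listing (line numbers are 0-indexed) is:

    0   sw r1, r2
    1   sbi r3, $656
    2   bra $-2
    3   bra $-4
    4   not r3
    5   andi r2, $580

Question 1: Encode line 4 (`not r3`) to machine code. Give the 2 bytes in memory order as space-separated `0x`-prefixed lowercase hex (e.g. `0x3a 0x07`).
0x00 0x8c

L4: not op=0x8:4|rd=3:2|pad=0:10 ⇒ 0x8c00 ⇒ little 00 8c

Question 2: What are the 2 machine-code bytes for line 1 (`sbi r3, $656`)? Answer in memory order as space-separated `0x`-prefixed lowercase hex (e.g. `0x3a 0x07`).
0x90 0x3e

1. sbi fields op=0x3:4|rd=3:2|imm=656:10 → word 3e90h → 90 3e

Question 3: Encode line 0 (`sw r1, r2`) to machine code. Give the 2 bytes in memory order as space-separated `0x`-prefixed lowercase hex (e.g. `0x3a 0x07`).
line 0 (sw): pack op=0x4:4|rd=1:2|rs=2:2|pad=0:8 = 0x4600; little→ 00 46

0x00 0x46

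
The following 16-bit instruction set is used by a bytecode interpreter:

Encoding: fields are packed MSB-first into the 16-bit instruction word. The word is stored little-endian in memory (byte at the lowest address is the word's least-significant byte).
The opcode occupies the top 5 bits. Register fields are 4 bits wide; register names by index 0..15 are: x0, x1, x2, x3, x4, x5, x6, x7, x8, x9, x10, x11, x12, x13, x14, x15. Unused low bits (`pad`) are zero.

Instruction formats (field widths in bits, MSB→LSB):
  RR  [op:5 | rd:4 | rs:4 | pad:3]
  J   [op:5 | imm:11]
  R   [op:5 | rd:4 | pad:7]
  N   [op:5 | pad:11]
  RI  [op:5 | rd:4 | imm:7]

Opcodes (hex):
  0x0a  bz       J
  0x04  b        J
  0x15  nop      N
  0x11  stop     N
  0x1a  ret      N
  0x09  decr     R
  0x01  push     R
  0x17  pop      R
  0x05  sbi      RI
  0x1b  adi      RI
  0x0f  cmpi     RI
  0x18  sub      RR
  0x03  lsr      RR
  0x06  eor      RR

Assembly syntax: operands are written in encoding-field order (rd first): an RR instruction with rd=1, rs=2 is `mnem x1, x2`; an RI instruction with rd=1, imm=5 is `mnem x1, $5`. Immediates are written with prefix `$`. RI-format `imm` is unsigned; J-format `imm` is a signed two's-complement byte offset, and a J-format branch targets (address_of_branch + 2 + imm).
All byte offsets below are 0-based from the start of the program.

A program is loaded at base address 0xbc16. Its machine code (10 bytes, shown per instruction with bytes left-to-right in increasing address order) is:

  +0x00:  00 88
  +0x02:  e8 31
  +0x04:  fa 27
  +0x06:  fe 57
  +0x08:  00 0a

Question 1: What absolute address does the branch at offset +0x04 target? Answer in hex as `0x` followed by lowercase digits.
0xbc16

[04] fa 27 → 0x27fa
  opcode bits[15:11]=0x4: b/J
  [10:0] imm=2042 (s11→-6) = $-6
  target = base 0xbc16 + off 0x04 + 2 + imm -6 = 0xbc16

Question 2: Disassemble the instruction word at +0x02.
eor x3, x13

off 0x02: read e8 31 as little → 0x31e8
  top 5b → 0x6 → eor [RR]
  rd: (w>>7)&0xf=0x3 → x3
  rs: (w>>3)&0xf=0xd → x13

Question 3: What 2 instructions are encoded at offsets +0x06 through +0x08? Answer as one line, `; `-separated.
bz $-2; push x4

off 0x06: read fe 57 as little → 0x57fe
  top 5b → 0xa → bz [J]
  [10:0] imm=2046 (s11→-2) = $-2
off 0x08: read 00 0a as little → 0x0a00
  top 5b → 0x1 → push [R]
  [10:7] rd=4 = x4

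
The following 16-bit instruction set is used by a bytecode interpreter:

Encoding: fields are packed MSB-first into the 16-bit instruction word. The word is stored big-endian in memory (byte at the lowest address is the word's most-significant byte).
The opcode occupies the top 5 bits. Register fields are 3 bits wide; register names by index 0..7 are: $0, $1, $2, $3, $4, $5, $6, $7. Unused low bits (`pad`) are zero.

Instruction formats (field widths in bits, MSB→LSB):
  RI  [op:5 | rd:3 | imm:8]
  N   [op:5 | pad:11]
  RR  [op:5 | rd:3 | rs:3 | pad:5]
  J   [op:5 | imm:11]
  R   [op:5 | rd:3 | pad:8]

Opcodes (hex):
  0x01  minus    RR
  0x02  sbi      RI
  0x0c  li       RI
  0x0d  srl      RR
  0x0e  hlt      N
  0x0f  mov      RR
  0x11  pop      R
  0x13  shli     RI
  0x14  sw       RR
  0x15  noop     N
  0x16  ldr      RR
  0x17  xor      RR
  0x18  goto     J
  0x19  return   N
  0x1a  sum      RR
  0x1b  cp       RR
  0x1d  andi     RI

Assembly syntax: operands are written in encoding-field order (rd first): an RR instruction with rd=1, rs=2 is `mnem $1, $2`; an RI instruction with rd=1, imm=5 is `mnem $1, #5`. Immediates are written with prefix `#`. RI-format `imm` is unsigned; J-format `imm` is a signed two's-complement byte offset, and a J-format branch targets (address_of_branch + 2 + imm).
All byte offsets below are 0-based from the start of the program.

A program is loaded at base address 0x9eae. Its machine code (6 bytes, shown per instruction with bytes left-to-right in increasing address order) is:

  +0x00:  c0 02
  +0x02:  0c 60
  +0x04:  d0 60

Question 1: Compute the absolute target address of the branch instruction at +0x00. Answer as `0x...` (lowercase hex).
0x9eb2

off 0x00: read c0 02 as big → 0xc002
  top 5b → 0x18 → goto [J]
  imm: (w>>0)&0x7ff=0x2 → #2
  target = base 0x9eae + off 0x00 + 2 + imm 2 = 0x9eb2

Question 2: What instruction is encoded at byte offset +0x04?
sum $0, $3

@+04  big-endian(d0 60) = 0xd060
  opcode bits[15:11]=0x1a: sum/RR
  rd@[10:8]=0x0 ⇒ $0
  rs@[7:5]=0x3 ⇒ $3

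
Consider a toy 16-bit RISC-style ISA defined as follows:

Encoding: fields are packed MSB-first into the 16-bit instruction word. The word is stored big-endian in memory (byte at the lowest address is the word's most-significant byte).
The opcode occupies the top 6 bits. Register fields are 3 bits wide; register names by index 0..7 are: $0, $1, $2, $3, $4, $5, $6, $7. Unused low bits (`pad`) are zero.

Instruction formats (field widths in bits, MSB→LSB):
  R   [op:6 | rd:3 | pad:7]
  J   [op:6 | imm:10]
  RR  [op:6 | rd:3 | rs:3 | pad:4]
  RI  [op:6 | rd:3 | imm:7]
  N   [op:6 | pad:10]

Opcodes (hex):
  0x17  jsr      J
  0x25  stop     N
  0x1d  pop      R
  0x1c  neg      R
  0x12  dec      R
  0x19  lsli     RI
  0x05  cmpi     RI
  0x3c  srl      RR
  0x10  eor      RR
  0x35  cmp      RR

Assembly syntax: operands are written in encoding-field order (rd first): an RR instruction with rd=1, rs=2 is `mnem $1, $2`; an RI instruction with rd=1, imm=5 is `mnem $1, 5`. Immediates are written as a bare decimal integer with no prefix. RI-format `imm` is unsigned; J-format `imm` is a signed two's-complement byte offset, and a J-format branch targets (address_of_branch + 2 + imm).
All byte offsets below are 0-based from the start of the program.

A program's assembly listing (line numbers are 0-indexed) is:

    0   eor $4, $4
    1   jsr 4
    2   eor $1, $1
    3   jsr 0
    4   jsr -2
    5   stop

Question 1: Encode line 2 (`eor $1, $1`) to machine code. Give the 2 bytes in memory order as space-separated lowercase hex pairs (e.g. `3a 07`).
40 90

L2: eor op=0x10:6|rd=1:3|rs=1:3|pad=0:4 ⇒ 0x4090 ⇒ big 40 90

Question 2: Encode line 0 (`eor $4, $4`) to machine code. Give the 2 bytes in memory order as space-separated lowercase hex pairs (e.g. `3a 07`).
line 0 (eor): pack op=0x10:6|rd=4:3|rs=4:3|pad=0:4 = 0x4240; big→ 42 40

42 40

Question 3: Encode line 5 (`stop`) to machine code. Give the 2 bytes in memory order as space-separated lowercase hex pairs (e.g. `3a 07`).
line 5 (stop): pack op=0x25:6|pad=0:10 = 0x9400; big→ 94 00

94 00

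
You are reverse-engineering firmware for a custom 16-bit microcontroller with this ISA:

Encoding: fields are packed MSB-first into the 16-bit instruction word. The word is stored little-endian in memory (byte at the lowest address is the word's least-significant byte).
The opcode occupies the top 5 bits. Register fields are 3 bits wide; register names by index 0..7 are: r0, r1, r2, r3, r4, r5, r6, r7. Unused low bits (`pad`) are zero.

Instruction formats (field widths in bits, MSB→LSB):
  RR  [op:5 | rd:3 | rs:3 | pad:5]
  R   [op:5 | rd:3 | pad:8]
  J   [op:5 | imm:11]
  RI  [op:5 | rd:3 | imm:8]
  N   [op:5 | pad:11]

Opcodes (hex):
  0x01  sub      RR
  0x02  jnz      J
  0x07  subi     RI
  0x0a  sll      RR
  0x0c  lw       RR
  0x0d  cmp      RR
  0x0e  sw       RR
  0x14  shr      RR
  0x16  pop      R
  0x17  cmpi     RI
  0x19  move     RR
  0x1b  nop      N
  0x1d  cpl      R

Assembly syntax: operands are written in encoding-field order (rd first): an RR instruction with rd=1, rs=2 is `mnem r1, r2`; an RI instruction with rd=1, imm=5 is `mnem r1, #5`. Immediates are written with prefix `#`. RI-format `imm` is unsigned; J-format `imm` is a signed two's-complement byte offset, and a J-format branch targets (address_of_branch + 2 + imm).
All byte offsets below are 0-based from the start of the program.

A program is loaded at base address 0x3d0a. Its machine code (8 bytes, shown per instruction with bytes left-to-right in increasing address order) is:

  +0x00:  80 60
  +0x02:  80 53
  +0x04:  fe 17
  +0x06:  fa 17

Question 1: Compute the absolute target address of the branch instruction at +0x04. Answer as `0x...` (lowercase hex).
0x3d0e

@+04  little-endian(fe 17) = 0x17fe
  op=0x17fe>>11=0x2 ⇒ jnz (J)
  [10:0] imm=2046 (s11→-2) = #-2
  target = base 0x3d0a + off 0x04 + 2 + imm -2 = 0x3d0e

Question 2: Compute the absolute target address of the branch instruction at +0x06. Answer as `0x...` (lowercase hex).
off 0x06: read fa 17 as little → 0x17fa
  op=0x17fa>>11=0x2 ⇒ jnz (J)
  imm@[10:0]=0x7fa (s11→-6) ⇒ #-6
  target = base 0x3d0a + off 0x06 + 2 + imm -6 = 0x3d0c

0x3d0c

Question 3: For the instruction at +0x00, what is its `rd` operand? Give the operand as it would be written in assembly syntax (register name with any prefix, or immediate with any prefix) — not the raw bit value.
r0

+0x00: 80 60 ⇒ word 0x6080 (little)
  op=0x6080>>11=0xc ⇒ lw (RR)
  rd: (w>>8)&0x7=0x0 → r0
  rs: (w>>5)&0x7=0x4 → r4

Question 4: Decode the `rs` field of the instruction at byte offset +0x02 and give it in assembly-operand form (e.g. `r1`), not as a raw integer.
r4

@+02  little-endian(80 53) = 0x5380
  top 5b → 0xa → sll [RR]
  [10:8] rd=3 = r3
  [7:5] rs=4 = r4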